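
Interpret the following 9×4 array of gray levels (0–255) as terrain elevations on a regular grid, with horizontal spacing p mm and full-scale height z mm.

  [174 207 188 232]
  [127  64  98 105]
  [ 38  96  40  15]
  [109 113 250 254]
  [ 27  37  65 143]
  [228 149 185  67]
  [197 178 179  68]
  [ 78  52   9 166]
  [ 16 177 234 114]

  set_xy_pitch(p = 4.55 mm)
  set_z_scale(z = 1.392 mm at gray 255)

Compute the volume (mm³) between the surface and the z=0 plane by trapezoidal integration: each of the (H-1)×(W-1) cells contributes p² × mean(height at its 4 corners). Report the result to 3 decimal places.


height_mm = gray/255 × 1.392; cell vol = 4.55² × mean(4 corners)
unit = 4.55² × 1.392 / (4×255) = 0.0282528 mm³ per gray-sum
row 0: Σ corner-gray over 3 cells = 1752  → 49.4989
row 1: Σ corner-gray over 3 cells = 881  → 24.8907
row 2: Σ corner-gray over 3 cells = 1414  → 39.9495
row 3: Σ corner-gray over 3 cells = 1463  → 41.3339
row 4: Σ corner-gray over 3 cells = 1337  → 37.7740
row 5: Σ corner-gray over 3 cells = 1942  → 54.8670
row 6: Σ corner-gray over 3 cells = 1345  → 38.0000
row 7: Σ corner-gray over 3 cells = 1318  → 37.2372
Σ rows: total corner-gray = 11452  → 323.5513 mm³

323.551


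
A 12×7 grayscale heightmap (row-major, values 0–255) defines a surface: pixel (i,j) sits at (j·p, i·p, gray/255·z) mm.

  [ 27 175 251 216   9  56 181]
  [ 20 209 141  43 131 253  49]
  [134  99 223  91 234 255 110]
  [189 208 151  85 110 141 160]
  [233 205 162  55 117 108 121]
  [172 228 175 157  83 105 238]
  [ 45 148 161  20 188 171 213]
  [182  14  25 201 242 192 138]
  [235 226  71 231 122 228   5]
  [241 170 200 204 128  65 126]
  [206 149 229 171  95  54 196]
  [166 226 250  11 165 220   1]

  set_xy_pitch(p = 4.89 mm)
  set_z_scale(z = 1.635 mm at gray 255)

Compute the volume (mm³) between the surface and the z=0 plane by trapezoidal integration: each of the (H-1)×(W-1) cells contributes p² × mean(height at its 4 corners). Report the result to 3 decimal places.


height_mm = gray/255 × 1.635; cell vol = 4.89² × mean(4 corners)
unit = 4.89² × 1.635 / (4×255) = 0.0383297 mm³ per gray-sum
row 0: Σ corner-gray over 6 cells = 3245  → 124.3798
row 1: Σ corner-gray over 6 cells = 3671  → 140.7083
row 2: Σ corner-gray over 6 cells = 3787  → 145.1545
row 3: Σ corner-gray over 6 cells = 3387  → 129.8227
row 4: Σ corner-gray over 6 cells = 3554  → 136.2237
row 5: Σ corner-gray over 6 cells = 3540  → 135.6871
row 6: Σ corner-gray over 6 cells = 3302  → 126.5646
row 7: Σ corner-gray over 6 cells = 3664  → 140.4400
row 8: Σ corner-gray over 6 cells = 3897  → 149.3708
row 9: Σ corner-gray over 6 cells = 3699  → 141.7815
row 10: Σ corner-gray over 6 cells = 3709  → 142.1648
Σ rows: total corner-gray = 39455  → 1512.2979 mm³

1512.298


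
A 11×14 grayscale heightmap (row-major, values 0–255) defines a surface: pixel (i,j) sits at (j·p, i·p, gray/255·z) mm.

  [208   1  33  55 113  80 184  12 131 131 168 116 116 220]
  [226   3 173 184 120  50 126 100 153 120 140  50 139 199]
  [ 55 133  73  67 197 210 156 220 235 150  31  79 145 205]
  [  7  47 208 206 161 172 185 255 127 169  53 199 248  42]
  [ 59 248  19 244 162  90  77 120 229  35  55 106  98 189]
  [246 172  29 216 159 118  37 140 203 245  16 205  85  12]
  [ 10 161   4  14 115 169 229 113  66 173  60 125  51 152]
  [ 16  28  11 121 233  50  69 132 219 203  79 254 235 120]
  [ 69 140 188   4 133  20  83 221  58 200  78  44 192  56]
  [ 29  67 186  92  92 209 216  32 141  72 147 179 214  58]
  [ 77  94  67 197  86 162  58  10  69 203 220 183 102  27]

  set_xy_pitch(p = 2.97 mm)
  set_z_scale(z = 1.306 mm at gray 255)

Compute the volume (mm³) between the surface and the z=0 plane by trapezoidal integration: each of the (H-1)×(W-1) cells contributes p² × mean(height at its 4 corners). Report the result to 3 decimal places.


height_mm = gray/255 × 1.306; cell vol = 2.97² × mean(4 corners)
unit = 2.97² × 1.306 / (4×255) = 0.0112942 mm³ per gray-sum
row 0: Σ corner-gray over 13 cells = 5849  → 66.0598
row 1: Σ corner-gray over 13 cells = 6793  → 76.7216
row 2: Σ corner-gray over 13 cells = 7761  → 87.6544
row 3: Σ corner-gray over 13 cells = 7323  → 82.7075
row 4: Σ corner-gray over 13 cells = 6722  → 75.9197
row 5: Σ corner-gray over 13 cells = 6230  → 70.3629
row 6: Σ corner-gray over 13 cells = 6126  → 69.1883
row 7: Σ corner-gray over 13 cells = 6251  → 70.6001
row 8: Σ corner-gray over 13 cells = 6228  → 70.3403
row 9: Σ corner-gray over 13 cells = 6387  → 72.1361
Σ rows: total corner-gray = 65670  → 741.6908 mm³

741.691


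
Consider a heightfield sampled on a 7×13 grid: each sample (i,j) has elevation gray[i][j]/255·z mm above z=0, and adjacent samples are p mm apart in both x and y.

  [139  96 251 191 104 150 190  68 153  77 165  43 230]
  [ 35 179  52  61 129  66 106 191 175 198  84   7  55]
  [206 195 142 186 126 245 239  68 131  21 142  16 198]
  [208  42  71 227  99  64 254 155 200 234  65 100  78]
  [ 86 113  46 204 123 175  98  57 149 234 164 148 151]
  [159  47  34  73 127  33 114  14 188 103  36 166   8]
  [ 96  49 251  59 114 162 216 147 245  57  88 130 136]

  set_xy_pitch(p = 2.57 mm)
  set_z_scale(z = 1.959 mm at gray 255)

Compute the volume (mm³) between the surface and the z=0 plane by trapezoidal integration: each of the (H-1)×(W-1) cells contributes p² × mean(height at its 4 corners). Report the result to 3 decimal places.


height_mm = gray/255 × 1.959; cell vol = 2.57² × mean(4 corners)
unit = 2.57² × 1.959 / (4×255) = 0.0126853 mm³ per gray-sum
row 0: Σ corner-gray over 12 cells = 5931  → 75.2365
row 1: Σ corner-gray over 12 cells = 6012  → 76.2640
row 2: Σ corner-gray over 12 cells = 6734  → 85.4228
row 3: Σ corner-gray over 12 cells = 6567  → 83.3043
row 4: Σ corner-gray over 12 cells = 5296  → 67.1813
row 5: Σ corner-gray over 12 cells = 5305  → 67.2955
Σ rows: total corner-gray = 35845  → 454.7043 mm³

454.704


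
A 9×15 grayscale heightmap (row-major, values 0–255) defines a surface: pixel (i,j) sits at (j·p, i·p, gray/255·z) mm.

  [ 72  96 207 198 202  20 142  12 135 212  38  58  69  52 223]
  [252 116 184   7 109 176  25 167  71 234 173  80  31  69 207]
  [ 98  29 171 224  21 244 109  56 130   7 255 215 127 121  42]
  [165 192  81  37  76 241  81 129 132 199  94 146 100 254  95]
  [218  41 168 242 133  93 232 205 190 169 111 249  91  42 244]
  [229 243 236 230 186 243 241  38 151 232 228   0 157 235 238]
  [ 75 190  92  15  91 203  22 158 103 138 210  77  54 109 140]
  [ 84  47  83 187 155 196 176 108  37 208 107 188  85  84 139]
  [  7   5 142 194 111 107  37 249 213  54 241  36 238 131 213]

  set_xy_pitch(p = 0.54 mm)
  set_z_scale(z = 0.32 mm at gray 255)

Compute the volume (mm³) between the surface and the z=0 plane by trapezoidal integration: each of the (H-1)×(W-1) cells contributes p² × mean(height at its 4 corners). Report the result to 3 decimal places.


height_mm = gray/255 × 0.32; cell vol = 0.54² × mean(4 corners)
unit = 0.54² × 0.32 / (4×255) = 9.14824e-05 mm³ per gray-sum
row 0: Σ corner-gray over 14 cells = 6520  → 0.5965
row 1: Σ corner-gray over 14 cells = 6901  → 0.6313
row 2: Σ corner-gray over 14 cells = 7342  → 0.6717
row 3: Σ corner-gray over 14 cells = 8178  → 0.7481
row 4: Σ corner-gray over 14 cells = 9701  → 0.8875
row 5: Σ corner-gray over 14 cells = 8446  → 0.7727
row 6: Σ corner-gray over 14 cells = 6684  → 0.6115
row 7: Σ corner-gray over 14 cells = 7281  → 0.6661
Σ rows: total corner-gray = 61053  → 5.5853 mm³

5.585


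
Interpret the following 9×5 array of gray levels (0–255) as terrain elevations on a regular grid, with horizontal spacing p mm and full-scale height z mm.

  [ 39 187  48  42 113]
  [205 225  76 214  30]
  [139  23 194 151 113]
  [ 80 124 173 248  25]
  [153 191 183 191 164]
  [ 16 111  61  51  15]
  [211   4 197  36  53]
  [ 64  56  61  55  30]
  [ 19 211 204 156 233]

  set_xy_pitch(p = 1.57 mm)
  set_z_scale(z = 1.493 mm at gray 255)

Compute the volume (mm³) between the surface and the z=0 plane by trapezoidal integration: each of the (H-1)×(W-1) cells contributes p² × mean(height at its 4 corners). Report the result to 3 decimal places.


54.826

height_mm = gray/255 × 1.493; cell vol = 1.57² × mean(4 corners)
unit = 1.57² × 1.493 / (4×255) = 0.00360794 mm³ per gray-sum
row 0: Σ corner-gray over 4 cells = 1971  → 7.1112
row 1: Σ corner-gray over 4 cells = 2253  → 8.1287
row 2: Σ corner-gray over 4 cells = 2183  → 7.8761
row 3: Σ corner-gray over 4 cells = 2642  → 9.5322
row 4: Σ corner-gray over 4 cells = 1924  → 6.9417
row 5: Σ corner-gray over 4 cells = 1215  → 4.3836
row 6: Σ corner-gray over 4 cells = 1176  → 4.2429
row 7: Σ corner-gray over 4 cells = 1832  → 6.6097
Σ rows: total corner-gray = 15196  → 54.8262 mm³


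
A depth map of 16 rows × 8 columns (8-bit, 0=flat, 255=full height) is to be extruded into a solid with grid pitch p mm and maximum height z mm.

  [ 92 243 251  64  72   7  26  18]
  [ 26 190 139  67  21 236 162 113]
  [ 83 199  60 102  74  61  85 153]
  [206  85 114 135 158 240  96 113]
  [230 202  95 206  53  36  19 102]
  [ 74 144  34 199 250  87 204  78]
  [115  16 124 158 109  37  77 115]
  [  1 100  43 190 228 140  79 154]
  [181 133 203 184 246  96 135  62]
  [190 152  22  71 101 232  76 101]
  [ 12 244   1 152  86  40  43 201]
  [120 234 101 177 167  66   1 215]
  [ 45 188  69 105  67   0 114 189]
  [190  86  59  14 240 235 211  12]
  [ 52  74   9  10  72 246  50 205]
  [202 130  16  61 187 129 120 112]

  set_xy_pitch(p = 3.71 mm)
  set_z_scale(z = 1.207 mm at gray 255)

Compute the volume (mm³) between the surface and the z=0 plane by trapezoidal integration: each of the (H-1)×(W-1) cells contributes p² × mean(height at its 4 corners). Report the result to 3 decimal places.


800.955

height_mm = gray/255 × 1.207; cell vol = 3.71² × mean(4 corners)
unit = 3.71² × 1.207 / (4×255) = 0.0162875 mm³ per gray-sum
row 0: Σ corner-gray over 7 cells = 3205  → 52.2015
row 1: Σ corner-gray over 7 cells = 3167  → 51.5826
row 2: Σ corner-gray over 7 cells = 3373  → 54.9378
row 3: Σ corner-gray over 7 cells = 3529  → 57.4787
row 4: Σ corner-gray over 7 cells = 3542  → 57.6904
row 5: Σ corner-gray over 7 cells = 3260  → 53.0973
row 6: Σ corner-gray over 7 cells = 2987  → 48.6508
row 7: Σ corner-gray over 7 cells = 3952  → 64.3683
row 8: Σ corner-gray over 7 cells = 3836  → 62.4789
row 9: Σ corner-gray over 7 cells = 2944  → 47.9505
row 10: Σ corner-gray over 7 cells = 3172  → 51.6640
row 11: Σ corner-gray over 7 cells = 3147  → 51.2568
row 12: Σ corner-gray over 7 cells = 3212  → 52.3155
row 13: Σ corner-gray over 7 cells = 3071  → 50.0190
row 14: Σ corner-gray over 7 cells = 2779  → 45.2630
Σ rows: total corner-gray = 49176  → 800.9550 mm³


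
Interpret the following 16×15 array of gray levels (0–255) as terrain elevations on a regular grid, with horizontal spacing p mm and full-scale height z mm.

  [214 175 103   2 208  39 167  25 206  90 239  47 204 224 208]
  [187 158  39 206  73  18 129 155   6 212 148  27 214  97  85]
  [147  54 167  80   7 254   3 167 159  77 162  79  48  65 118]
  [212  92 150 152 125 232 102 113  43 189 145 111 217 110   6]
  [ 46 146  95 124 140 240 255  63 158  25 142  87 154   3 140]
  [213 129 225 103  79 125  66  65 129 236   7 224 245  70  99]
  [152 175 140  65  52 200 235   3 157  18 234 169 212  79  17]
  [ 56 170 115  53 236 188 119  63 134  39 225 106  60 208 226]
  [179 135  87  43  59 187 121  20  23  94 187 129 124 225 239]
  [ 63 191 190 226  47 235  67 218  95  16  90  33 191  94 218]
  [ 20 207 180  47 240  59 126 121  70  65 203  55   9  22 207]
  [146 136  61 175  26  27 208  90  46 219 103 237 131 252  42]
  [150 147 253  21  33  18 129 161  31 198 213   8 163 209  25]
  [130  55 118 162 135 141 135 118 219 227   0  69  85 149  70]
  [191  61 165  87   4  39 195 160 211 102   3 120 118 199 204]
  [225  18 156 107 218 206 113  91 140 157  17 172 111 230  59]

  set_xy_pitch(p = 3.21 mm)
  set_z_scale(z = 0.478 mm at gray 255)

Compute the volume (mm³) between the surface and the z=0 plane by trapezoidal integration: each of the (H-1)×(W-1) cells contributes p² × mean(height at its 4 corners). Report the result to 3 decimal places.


501.827

height_mm = gray/255 × 0.478; cell vol = 3.21² × mean(4 corners)
unit = 3.21² × 0.478 / (4×255) = 0.00482878 mm³ per gray-sum
row 0: Σ corner-gray over 14 cells = 7116  → 34.3616
row 1: Σ corner-gray over 14 cells = 6145  → 29.6729
row 2: Σ corner-gray over 14 cells = 6689  → 32.2997
row 3: Σ corner-gray over 14 cells = 7230  → 34.9121
row 4: Σ corner-gray over 14 cells = 7168  → 34.6127
row 5: Σ corner-gray over 14 cells = 7365  → 35.5640
row 6: Σ corner-gray over 14 cells = 7361  → 35.5447
row 7: Σ corner-gray over 14 cells = 7000  → 33.8015
row 8: Σ corner-gray over 14 cells = 6953  → 33.5745
row 9: Σ corner-gray over 14 cells = 6702  → 32.3625
row 10: Σ corner-gray over 14 cells = 6645  → 32.0873
row 11: Σ corner-gray over 14 cells = 6953  → 33.5745
row 12: Σ corner-gray over 14 cells = 6769  → 32.6860
row 13: Σ corner-gray over 14 cells = 6749  → 32.5895
row 14: Σ corner-gray over 14 cells = 7079  → 34.1830
Σ rows: total corner-gray = 103924  → 501.8266 mm³


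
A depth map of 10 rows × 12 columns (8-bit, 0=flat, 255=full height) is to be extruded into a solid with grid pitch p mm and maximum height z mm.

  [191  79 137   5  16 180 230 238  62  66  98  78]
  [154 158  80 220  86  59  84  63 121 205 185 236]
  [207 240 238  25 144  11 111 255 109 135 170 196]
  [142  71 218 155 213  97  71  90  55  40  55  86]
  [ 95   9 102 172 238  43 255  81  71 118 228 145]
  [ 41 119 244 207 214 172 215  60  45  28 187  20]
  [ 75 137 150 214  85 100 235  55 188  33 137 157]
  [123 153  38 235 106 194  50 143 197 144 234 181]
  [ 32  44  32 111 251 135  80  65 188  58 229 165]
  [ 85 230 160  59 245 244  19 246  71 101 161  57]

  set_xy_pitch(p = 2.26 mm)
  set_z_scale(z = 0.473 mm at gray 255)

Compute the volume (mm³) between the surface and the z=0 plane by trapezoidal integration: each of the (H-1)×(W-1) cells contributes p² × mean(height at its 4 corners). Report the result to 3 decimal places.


height_mm = gray/255 × 0.473; cell vol = 2.26² × mean(4 corners)
unit = 2.26² × 0.473 / (4×255) = 0.00236852 mm³ per gray-sum
row 0: Σ corner-gray over 11 cells = 5403  → 12.7971
row 1: Σ corner-gray over 11 cells = 6191  → 14.6635
row 2: Σ corner-gray over 11 cells = 5637  → 13.3514
row 3: Σ corner-gray over 11 cells = 5232  → 12.3921
row 4: Σ corner-gray over 11 cells = 5917  → 14.0146
row 5: Σ corner-gray over 11 cells = 5943  → 14.0761
row 6: Σ corner-gray over 11 cells = 6192  → 14.6659
row 7: Σ corner-gray over 11 cells = 5875  → 13.9151
row 8: Σ corner-gray over 11 cells = 5797  → 13.7303
Σ rows: total corner-gray = 52187  → 123.6062 mm³

123.606


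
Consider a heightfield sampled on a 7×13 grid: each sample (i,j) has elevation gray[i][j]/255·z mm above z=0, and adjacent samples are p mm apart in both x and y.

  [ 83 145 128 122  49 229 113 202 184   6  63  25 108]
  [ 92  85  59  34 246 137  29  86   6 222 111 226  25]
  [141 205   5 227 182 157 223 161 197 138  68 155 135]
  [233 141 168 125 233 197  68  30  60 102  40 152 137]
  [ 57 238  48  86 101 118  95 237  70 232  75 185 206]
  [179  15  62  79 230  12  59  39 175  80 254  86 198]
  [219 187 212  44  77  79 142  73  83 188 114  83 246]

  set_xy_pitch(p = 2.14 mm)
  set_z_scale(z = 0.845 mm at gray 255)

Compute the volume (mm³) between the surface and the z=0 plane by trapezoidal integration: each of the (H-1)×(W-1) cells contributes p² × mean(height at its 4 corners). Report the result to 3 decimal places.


136.436

height_mm = gray/255 × 0.845; cell vol = 2.14² × mean(4 corners)
unit = 2.14² × 0.845 / (4×255) = 0.00379388 mm³ per gray-sum
row 0: Σ corner-gray over 12 cells = 5322  → 20.1911
row 1: Σ corner-gray over 12 cells = 6311  → 23.9432
row 2: Σ corner-gray over 12 cells = 6714  → 25.4721
row 3: Σ corner-gray over 12 cells = 6235  → 23.6549
row 4: Σ corner-gray over 12 cells = 5792  → 21.9742
row 5: Σ corner-gray over 12 cells = 5588  → 21.2002
Σ rows: total corner-gray = 35962  → 136.4357 mm³


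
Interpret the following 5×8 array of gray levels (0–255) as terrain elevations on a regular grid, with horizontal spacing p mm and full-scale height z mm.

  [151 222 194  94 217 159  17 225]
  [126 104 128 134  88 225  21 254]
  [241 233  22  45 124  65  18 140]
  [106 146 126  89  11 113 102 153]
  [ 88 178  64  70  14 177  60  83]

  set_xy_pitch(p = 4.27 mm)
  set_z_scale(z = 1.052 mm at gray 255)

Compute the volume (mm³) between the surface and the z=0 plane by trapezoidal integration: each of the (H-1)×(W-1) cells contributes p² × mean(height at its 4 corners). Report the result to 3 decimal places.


height_mm = gray/255 × 1.052; cell vol = 4.27² × mean(4 corners)
unit = 4.27² × 1.052 / (4×255) = 0.0188049 mm³ per gray-sum
row 0: Σ corner-gray over 7 cells = 3962  → 74.5051
row 1: Σ corner-gray over 7 cells = 3175  → 59.7056
row 2: Σ corner-gray over 7 cells = 2828  → 53.1803
row 3: Σ corner-gray over 7 cells = 2730  → 51.3374
Σ rows: total corner-gray = 12695  → 238.7284 mm³

238.728


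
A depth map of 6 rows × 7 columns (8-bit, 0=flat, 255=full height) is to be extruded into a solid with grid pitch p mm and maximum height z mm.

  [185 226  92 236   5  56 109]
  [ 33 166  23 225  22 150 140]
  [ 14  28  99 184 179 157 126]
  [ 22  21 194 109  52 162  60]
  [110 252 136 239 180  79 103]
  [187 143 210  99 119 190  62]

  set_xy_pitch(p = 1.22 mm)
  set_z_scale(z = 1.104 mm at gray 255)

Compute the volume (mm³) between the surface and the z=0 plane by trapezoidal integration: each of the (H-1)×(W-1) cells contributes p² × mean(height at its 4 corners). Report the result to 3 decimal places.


height_mm = gray/255 × 1.104; cell vol = 1.22² × mean(4 corners)
unit = 1.22² × 1.104 / (4×255) = 0.00161097 mm³ per gray-sum
row 0: Σ corner-gray over 6 cells = 2869  → 4.6219
row 1: Σ corner-gray over 6 cells = 2779  → 4.4769
row 2: Σ corner-gray over 6 cells = 2592  → 4.1756
row 3: Σ corner-gray over 6 cells = 3143  → 5.0633
row 4: Σ corner-gray over 6 cells = 3756  → 6.0508
Σ rows: total corner-gray = 15139  → 24.3885 mm³

24.389


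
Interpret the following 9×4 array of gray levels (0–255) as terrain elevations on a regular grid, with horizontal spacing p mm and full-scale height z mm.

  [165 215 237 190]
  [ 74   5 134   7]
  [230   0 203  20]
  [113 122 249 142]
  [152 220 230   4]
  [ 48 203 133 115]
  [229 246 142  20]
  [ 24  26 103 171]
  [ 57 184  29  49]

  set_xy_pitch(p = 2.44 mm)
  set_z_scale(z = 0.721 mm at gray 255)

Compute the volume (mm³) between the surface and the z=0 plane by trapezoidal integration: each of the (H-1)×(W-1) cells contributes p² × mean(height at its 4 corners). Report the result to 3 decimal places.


52.828

height_mm = gray/255 × 0.721; cell vol = 2.44² × mean(4 corners)
unit = 2.44² × 0.721 / (4×255) = 0.00420838 mm³ per gray-sum
row 0: Σ corner-gray over 3 cells = 1618  → 6.8092
row 1: Σ corner-gray over 3 cells = 1015  → 4.2715
row 2: Σ corner-gray over 3 cells = 1653  → 6.9564
row 3: Σ corner-gray over 3 cells = 2053  → 8.6398
row 4: Σ corner-gray over 3 cells = 1891  → 7.9580
row 5: Σ corner-gray over 3 cells = 1860  → 7.8276
row 6: Σ corner-gray over 3 cells = 1478  → 6.2200
row 7: Σ corner-gray over 3 cells = 985  → 4.1453
Σ rows: total corner-gray = 12553  → 52.8278 mm³


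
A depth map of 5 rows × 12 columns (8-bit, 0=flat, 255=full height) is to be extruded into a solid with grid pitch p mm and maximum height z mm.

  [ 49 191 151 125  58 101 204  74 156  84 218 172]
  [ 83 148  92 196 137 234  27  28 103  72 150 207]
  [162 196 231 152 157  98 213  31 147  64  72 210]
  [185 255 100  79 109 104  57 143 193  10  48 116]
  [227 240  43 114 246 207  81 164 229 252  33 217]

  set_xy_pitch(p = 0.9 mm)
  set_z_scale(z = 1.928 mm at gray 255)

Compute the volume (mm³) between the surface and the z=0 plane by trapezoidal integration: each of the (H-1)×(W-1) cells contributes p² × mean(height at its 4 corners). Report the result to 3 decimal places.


height_mm = gray/255 × 1.928; cell vol = 0.9² × mean(4 corners)
unit = 0.9² × 1.928 / (4×255) = 0.00153106 mm³ per gray-sum
row 0: Σ corner-gray over 11 cells = 5609  → 8.5877
row 1: Σ corner-gray over 11 cells = 5758  → 8.8158
row 2: Σ corner-gray over 11 cells = 5591  → 8.5601
row 3: Σ corner-gray over 11 cells = 6159  → 9.4298
Σ rows: total corner-gray = 23117  → 35.3935 mm³

35.393


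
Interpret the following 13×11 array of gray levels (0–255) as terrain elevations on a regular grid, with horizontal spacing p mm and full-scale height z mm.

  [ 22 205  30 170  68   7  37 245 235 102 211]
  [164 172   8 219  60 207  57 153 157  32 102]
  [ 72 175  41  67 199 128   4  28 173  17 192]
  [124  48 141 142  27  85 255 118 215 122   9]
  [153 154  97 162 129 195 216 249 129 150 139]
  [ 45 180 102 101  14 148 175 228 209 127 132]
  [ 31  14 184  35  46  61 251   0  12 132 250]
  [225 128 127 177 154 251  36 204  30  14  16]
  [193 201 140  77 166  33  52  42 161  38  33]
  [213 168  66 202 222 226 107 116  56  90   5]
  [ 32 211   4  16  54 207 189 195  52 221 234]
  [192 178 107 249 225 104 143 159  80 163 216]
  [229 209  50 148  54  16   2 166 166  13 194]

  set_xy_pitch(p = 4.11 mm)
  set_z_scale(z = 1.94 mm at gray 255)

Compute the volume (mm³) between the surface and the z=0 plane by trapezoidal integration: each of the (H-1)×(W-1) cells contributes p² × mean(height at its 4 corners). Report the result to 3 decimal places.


height_mm = gray/255 × 1.94; cell vol = 4.11² × mean(4 corners)
unit = 4.11² × 1.94 / (4×255) = 0.0321281 mm³ per gray-sum
row 0: Σ corner-gray over 10 cells = 4827  → 155.0824
row 1: Σ corner-gray over 10 cells = 4324  → 138.9220
row 2: Σ corner-gray over 10 cells = 4367  → 140.3035
row 3: Σ corner-gray over 10 cells = 5693  → 182.9053
row 4: Σ corner-gray over 10 cells = 5999  → 192.7365
row 5: Σ corner-gray over 10 cells = 4496  → 144.4480
row 6: Σ corner-gray over 10 cells = 4234  → 136.0304
row 7: Σ corner-gray over 10 cells = 4529  → 145.5082
row 8: Σ corner-gray over 10 cells = 4770  → 153.2511
row 9: Σ corner-gray over 10 cells = 5288  → 169.8935
row 10: Σ corner-gray over 10 cells = 5788  → 185.9575
row 11: Σ corner-gray over 10 cells = 5295  → 170.1184
Σ rows: total corner-gray = 59610  → 1915.1567 mm³

1915.157


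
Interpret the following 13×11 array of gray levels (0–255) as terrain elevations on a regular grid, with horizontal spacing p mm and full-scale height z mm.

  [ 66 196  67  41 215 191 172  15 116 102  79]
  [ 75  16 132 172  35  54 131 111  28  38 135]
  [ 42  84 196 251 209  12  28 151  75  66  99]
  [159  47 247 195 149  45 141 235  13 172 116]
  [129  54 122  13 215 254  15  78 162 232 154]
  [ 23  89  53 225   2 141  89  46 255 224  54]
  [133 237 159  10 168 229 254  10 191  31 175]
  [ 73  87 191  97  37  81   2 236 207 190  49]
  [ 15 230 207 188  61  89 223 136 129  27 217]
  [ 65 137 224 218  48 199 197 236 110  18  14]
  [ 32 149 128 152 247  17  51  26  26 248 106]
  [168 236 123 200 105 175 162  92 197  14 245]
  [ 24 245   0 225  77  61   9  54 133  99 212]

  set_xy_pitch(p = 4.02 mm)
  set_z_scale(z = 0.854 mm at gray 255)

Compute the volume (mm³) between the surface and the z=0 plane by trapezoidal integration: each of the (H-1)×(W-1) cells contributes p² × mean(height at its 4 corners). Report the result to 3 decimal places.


811.132

height_mm = gray/255 × 0.854; cell vol = 4.02² × mean(4 corners)
unit = 4.02² × 0.854 / (4×255) = 0.0135304 mm³ per gray-sum
row 0: Σ corner-gray over 10 cells = 4019  → 54.3786
row 1: Σ corner-gray over 10 cells = 3929  → 53.1608
row 2: Σ corner-gray over 10 cells = 5048  → 68.3013
row 3: Σ corner-gray over 10 cells = 5336  → 72.1981
row 4: Σ corner-gray over 10 cells = 4898  → 66.2718
row 5: Σ corner-gray over 10 cells = 5211  → 70.5068
row 6: Σ corner-gray over 10 cells = 5264  → 71.2239
row 7: Σ corner-gray over 10 cells = 5190  → 70.2226
row 8: Σ corner-gray over 10 cells = 5665  → 76.6496
row 9: Σ corner-gray over 10 cells = 5079  → 68.7208
row 10: Σ corner-gray over 10 cells = 5247  → 70.9939
row 11: Σ corner-gray over 10 cells = 5063  → 68.5043
Σ rows: total corner-gray = 59949  → 811.1324 mm³


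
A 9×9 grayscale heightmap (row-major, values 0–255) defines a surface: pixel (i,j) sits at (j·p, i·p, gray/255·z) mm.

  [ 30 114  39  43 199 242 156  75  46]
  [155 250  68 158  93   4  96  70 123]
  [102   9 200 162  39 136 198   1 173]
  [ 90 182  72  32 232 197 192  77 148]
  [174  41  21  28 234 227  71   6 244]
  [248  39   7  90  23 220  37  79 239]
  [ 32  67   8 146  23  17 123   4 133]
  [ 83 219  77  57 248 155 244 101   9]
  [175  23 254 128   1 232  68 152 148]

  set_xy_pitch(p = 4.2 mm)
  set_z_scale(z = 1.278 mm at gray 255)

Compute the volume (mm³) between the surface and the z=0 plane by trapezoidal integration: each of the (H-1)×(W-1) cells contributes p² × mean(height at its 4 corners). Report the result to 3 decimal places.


620.555

height_mm = gray/255 × 1.278; cell vol = 4.2² × mean(4 corners)
unit = 4.2² × 1.278 / (4×255) = 0.0221019 mm³ per gray-sum
row 0: Σ corner-gray over 8 cells = 3568  → 78.8595
row 1: Σ corner-gray over 8 cells = 3521  → 77.8207
row 2: Σ corner-gray over 8 cells = 3971  → 87.7666
row 3: Σ corner-gray over 8 cells = 3880  → 85.7553
row 4: Σ corner-gray over 8 cells = 3151  → 69.6430
row 5: Σ corner-gray over 8 cells = 2418  → 53.4424
row 6: Σ corner-gray over 8 cells = 3235  → 71.4996
row 7: Σ corner-gray over 8 cells = 4333  → 95.7675
Σ rows: total corner-gray = 28077  → 620.5546 mm³


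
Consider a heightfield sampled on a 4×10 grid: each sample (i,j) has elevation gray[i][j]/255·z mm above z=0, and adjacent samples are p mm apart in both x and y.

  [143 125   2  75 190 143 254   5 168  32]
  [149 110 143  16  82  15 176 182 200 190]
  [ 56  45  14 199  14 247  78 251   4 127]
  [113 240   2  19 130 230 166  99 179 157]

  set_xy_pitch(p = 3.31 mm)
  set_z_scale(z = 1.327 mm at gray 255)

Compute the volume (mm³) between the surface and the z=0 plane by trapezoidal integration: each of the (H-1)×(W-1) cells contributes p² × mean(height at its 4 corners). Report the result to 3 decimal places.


180.266

height_mm = gray/255 × 1.327; cell vol = 3.31² × mean(4 corners)
unit = 3.31² × 1.327 / (4×255) = 0.0142537 mm³ per gray-sum
row 0: Σ corner-gray over 9 cells = 4286  → 61.0912
row 1: Σ corner-gray over 9 cells = 4074  → 58.0695
row 2: Σ corner-gray over 9 cells = 4287  → 61.1055
Σ rows: total corner-gray = 12647  → 180.2662 mm³


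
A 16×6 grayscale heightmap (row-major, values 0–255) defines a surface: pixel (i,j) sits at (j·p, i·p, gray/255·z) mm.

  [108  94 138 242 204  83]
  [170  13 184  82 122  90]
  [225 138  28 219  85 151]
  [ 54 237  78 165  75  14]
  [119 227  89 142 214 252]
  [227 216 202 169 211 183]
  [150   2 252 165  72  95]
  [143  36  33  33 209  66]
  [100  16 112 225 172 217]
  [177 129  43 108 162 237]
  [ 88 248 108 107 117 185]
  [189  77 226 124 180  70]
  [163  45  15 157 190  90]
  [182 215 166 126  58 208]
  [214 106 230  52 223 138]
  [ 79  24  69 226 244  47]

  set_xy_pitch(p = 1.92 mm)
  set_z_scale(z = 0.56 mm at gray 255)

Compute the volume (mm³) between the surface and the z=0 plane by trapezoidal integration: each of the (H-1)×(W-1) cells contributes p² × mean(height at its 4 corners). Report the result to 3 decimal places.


height_mm = gray/255 × 0.56; cell vol = 1.92² × mean(4 corners)
unit = 1.92² × 0.56 / (4×255) = 0.00202391 mm³ per gray-sum
row 0: Σ corner-gray over 5 cells = 2609  → 5.2804
row 1: Σ corner-gray over 5 cells = 2378  → 4.8128
row 2: Σ corner-gray over 5 cells = 2494  → 5.0476
row 3: Σ corner-gray over 5 cells = 2893  → 5.8552
row 4: Σ corner-gray over 5 cells = 3721  → 7.5310
row 5: Σ corner-gray over 5 cells = 3233  → 6.5433
row 6: Σ corner-gray over 5 cells = 2058  → 4.1652
row 7: Σ corner-gray over 5 cells = 2198  → 4.4485
row 8: Σ corner-gray over 5 cells = 2665  → 5.3937
row 9: Σ corner-gray over 5 cells = 2731  → 5.5273
row 10: Σ corner-gray over 5 cells = 2906  → 5.8815
row 11: Σ corner-gray over 5 cells = 2540  → 5.1407
row 12: Σ corner-gray over 5 cells = 2587  → 5.2358
row 13: Σ corner-gray over 5 cells = 3094  → 6.2620
row 14: Σ corner-gray over 5 cells = 2826  → 5.7196
Σ rows: total corner-gray = 40933  → 82.8445 mm³

82.845


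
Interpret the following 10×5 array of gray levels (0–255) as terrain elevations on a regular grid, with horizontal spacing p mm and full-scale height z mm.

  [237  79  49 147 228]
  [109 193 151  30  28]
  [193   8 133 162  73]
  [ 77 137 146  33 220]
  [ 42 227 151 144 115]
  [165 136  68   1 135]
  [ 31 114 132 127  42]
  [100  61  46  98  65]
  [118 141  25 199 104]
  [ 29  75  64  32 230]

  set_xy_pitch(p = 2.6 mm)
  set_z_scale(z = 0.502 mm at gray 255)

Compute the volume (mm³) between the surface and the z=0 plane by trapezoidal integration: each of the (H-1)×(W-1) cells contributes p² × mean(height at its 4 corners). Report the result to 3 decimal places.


51.575

height_mm = gray/255 × 0.502; cell vol = 2.6² × mean(4 corners)
unit = 2.6² × 0.502 / (4×255) = 0.00332698 mm³ per gray-sum
row 0: Σ corner-gray over 4 cells = 1900  → 6.3213
row 1: Σ corner-gray over 4 cells = 1757  → 5.8455
row 2: Σ corner-gray over 4 cells = 1801  → 5.9919
row 3: Σ corner-gray over 4 cells = 2130  → 7.0865
row 4: Σ corner-gray over 4 cells = 1911  → 6.3579
row 5: Σ corner-gray over 4 cells = 1529  → 5.0870
row 6: Σ corner-gray over 4 cells = 1394  → 4.6378
row 7: Σ corner-gray over 4 cells = 1527  → 5.0803
row 8: Σ corner-gray over 4 cells = 1553  → 5.1668
Σ rows: total corner-gray = 15502  → 51.5749 mm³


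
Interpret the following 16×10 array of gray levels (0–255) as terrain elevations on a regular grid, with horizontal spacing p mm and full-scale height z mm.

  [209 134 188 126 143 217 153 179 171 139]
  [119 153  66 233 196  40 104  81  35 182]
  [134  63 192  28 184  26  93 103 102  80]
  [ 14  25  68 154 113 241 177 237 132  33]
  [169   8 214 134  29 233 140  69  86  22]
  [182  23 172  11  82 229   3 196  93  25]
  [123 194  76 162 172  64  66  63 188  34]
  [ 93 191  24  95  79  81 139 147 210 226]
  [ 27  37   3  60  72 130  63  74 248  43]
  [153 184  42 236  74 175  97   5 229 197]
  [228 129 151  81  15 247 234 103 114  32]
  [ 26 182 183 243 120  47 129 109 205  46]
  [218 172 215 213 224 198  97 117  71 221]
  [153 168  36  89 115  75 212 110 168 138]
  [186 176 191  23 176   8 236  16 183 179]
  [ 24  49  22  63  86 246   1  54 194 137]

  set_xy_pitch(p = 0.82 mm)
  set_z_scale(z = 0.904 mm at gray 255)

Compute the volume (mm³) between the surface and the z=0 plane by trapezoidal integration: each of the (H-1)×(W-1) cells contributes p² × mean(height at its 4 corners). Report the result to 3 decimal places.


height_mm = gray/255 × 0.904; cell vol = 0.82² × mean(4 corners)
unit = 0.82² × 0.904 / (4×255) = 0.000595931 mm³ per gray-sum
row 0: Σ corner-gray over 9 cells = 5087  → 3.0315
row 1: Σ corner-gray over 9 cells = 3913  → 2.3319
row 2: Σ corner-gray over 9 cells = 4137  → 2.4654
row 3: Σ corner-gray over 9 cells = 4358  → 2.5971
row 4: Σ corner-gray over 9 cells = 3842  → 2.2896
row 5: Σ corner-gray over 9 cells = 3952  → 2.3551
row 6: Σ corner-gray over 9 cells = 4378  → 2.6090
row 7: Σ corner-gray over 9 cells = 3695  → 2.2020
row 8: Σ corner-gray over 9 cells = 3878  → 2.3110
row 9: Σ corner-gray over 9 cells = 4842  → 2.8855
row 10: Σ corner-gray over 9 cells = 4916  → 2.9296
row 11: Σ corner-gray over 9 cells = 5561  → 3.3140
row 12: Σ corner-gray over 9 cells = 5290  → 3.1525
row 13: Σ corner-gray over 9 cells = 4620  → 2.7532
row 14: Σ corner-gray over 9 cells = 3974  → 2.3682
Σ rows: total corner-gray = 66443  → 39.5954 mm³

39.595


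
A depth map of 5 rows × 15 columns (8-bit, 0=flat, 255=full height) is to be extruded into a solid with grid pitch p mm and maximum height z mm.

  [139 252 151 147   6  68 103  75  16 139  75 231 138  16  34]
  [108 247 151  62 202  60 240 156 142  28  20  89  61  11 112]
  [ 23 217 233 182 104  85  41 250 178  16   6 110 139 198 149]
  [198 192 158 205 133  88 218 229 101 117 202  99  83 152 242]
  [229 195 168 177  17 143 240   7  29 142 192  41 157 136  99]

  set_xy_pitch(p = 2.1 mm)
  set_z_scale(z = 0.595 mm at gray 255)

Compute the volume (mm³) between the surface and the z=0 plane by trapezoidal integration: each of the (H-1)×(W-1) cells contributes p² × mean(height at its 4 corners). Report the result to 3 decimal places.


height_mm = gray/255 × 0.595; cell vol = 2.1² × mean(4 corners)
unit = 2.1² × 0.595 / (4×255) = 0.0025725 mm³ per gray-sum
row 0: Σ corner-gray over 14 cells = 6165  → 15.8595
row 1: Σ corner-gray over 14 cells = 6848  → 17.6165
row 2: Σ corner-gray over 14 cells = 8084  → 20.7961
row 3: Σ corner-gray over 14 cells = 8010  → 20.6057
Σ rows: total corner-gray = 29107  → 74.8778 mm³

74.878


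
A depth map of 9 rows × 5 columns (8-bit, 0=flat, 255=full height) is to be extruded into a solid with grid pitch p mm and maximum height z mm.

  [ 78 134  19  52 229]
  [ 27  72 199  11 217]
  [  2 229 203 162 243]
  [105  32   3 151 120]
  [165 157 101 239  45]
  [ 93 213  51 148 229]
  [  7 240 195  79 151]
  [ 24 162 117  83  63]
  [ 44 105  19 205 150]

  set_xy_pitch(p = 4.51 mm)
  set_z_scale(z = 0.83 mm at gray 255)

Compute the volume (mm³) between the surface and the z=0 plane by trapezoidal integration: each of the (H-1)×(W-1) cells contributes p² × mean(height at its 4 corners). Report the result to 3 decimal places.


height_mm = gray/255 × 0.83; cell vol = 4.51² × mean(4 corners)
unit = 4.51² × 0.83 / (4×255) = 0.0165513 mm³ per gray-sum
row 0: Σ corner-gray over 4 cells = 1525  → 25.2407
row 1: Σ corner-gray over 4 cells = 2241  → 37.0914
row 2: Σ corner-gray over 4 cells = 2030  → 33.5991
row 3: Σ corner-gray over 4 cells = 1801  → 29.8088
row 4: Σ corner-gray over 4 cells = 2350  → 38.8955
row 5: Σ corner-gray over 4 cells = 2332  → 38.5975
row 6: Σ corner-gray over 4 cells = 1997  → 33.0529
row 7: Σ corner-gray over 4 cells = 1663  → 27.5247
Σ rows: total corner-gray = 15939  → 263.8105 mm³

263.810


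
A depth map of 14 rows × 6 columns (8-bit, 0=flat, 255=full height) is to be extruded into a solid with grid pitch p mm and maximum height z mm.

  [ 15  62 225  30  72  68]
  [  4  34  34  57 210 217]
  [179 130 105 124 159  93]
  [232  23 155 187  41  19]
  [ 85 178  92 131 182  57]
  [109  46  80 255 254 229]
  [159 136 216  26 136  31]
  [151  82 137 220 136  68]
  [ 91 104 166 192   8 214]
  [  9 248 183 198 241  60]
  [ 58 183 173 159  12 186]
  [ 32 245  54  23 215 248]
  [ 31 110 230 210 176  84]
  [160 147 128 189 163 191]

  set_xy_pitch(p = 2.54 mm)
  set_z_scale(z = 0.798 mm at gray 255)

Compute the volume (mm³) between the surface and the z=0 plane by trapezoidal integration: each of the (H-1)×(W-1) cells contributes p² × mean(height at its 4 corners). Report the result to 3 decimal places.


174.348

height_mm = gray/255 × 0.798; cell vol = 2.54² × mean(4 corners)
unit = 2.54² × 0.798 / (4×255) = 0.00504743 mm³ per gray-sum
row 0: Σ corner-gray over 5 cells = 1752  → 8.8431
row 1: Σ corner-gray over 5 cells = 2199  → 11.0993
row 2: Σ corner-gray over 5 cells = 2371  → 11.9675
row 3: Σ corner-gray over 5 cells = 2371  → 11.9675
row 4: Σ corner-gray over 5 cells = 2916  → 14.7183
row 5: Σ corner-gray over 5 cells = 2826  → 14.2640
row 6: Σ corner-gray over 5 cells = 2587  → 13.0577
row 7: Σ corner-gray over 5 cells = 2614  → 13.1940
row 8: Σ corner-gray over 5 cells = 3054  → 15.4148
row 9: Σ corner-gray over 5 cells = 3107  → 15.6824
row 10: Σ corner-gray over 5 cells = 2652  → 13.3858
row 11: Σ corner-gray over 5 cells = 2921  → 14.7435
row 12: Σ corner-gray over 5 cells = 3172  → 16.0104
Σ rows: total corner-gray = 34542  → 174.3483 mm³


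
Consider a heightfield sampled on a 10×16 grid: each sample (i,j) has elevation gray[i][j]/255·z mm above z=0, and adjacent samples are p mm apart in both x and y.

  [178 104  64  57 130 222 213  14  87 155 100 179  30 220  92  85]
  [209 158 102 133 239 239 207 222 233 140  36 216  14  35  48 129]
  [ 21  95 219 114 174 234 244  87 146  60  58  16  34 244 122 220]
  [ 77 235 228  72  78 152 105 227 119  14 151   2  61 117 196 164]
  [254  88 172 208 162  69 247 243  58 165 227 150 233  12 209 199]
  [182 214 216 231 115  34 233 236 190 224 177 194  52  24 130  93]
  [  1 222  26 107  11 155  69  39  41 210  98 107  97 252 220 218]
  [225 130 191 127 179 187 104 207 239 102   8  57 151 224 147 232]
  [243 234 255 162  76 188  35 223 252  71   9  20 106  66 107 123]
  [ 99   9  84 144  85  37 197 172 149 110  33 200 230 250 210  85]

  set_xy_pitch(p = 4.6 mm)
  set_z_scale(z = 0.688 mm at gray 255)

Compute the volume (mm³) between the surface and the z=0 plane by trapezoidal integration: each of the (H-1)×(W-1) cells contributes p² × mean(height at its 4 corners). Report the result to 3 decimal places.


height_mm = gray/255 × 0.688; cell vol = 4.6² × mean(4 corners)
unit = 4.6² × 0.688 / (4×255) = 0.0142726 mm³ per gray-sum
row 0: Σ corner-gray over 15 cells = 7979  → 113.8813
row 1: Σ corner-gray over 15 cells = 8317  → 118.7054
row 2: Σ corner-gray over 15 cells = 7690  → 109.7565
row 3: Σ corner-gray over 15 cells = 8694  → 124.0862
row 4: Σ corner-gray over 15 cells = 9754  → 139.2152
row 5: Σ corner-gray over 15 cells = 8342  → 119.0623
row 6: Σ corner-gray over 15 cells = 8090  → 115.4656
row 7: Σ corner-gray over 15 cells = 8537  → 121.8454
row 8: Σ corner-gray over 15 cells = 7978  → 113.8670
Σ rows: total corner-gray = 75381  → 1075.8849 mm³

1075.885


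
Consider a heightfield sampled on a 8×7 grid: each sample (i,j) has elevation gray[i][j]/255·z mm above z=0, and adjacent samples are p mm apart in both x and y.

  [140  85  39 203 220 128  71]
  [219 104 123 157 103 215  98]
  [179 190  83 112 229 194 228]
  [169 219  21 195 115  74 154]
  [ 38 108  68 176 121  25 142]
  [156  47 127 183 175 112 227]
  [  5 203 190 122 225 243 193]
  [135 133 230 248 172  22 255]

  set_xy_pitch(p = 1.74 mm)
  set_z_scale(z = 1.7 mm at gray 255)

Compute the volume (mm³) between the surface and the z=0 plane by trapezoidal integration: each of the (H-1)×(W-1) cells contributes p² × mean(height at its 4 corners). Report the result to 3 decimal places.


122.179

height_mm = gray/255 × 1.7; cell vol = 1.74² × mean(4 corners)
unit = 1.74² × 1.7 / (4×255) = 0.005046 mm³ per gray-sum
row 0: Σ corner-gray over 6 cells = 3282  → 16.5610
row 1: Σ corner-gray over 6 cells = 3744  → 18.8922
row 2: Σ corner-gray over 6 cells = 3594  → 18.1353
row 3: Σ corner-gray over 6 cells = 2747  → 13.8614
row 4: Σ corner-gray over 6 cells = 2847  → 14.3660
row 5: Σ corner-gray over 6 cells = 3835  → 19.3514
row 6: Σ corner-gray over 6 cells = 4164  → 21.0115
Σ rows: total corner-gray = 24213  → 122.1788 mm³


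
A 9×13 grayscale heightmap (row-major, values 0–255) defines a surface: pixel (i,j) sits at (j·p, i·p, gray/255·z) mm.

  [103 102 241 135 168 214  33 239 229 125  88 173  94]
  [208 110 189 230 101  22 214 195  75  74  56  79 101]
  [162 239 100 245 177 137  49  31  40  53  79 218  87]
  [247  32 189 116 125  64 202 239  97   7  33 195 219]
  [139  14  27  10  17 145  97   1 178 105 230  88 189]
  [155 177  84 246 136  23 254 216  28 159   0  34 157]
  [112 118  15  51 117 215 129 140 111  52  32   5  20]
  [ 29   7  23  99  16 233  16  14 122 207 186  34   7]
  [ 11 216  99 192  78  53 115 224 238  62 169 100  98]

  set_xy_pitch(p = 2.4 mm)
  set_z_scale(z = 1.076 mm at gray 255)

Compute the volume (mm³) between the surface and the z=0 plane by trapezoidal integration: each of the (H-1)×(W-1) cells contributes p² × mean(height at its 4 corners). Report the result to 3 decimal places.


264.000

height_mm = gray/255 × 1.076; cell vol = 2.4² × mean(4 corners)
unit = 2.4² × 1.076 / (4×255) = 0.00607624 mm³ per gray-sum
row 0: Σ corner-gray over 12 cells = 6690  → 40.6500
row 1: Σ corner-gray over 12 cells = 5984  → 36.3602
row 2: Σ corner-gray over 12 cells = 6049  → 36.7551
row 3: Σ corner-gray over 12 cells = 5216  → 31.6936
row 4: Σ corner-gray over 12 cells = 5178  → 31.4627
row 5: Σ corner-gray over 12 cells = 5128  → 31.1589
row 6: Σ corner-gray over 12 cells = 4052  → 24.6209
row 7: Σ corner-gray over 12 cells = 5151  → 31.2987
Σ rows: total corner-gray = 43448  → 264.0003 mm³
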